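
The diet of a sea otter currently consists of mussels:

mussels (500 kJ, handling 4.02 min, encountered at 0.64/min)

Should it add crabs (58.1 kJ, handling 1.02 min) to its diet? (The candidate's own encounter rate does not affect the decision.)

No

Intake rate on the current diet: R = (0.64×500) / (1 + 0.64×4.02) = 320/3.573 = 89.57 kJ/min.
Profitability of crabs: 58.1/1.02 = 56.96 kJ/min.
56.96 < 89.57, so adding crabs would lower the average — exclude it.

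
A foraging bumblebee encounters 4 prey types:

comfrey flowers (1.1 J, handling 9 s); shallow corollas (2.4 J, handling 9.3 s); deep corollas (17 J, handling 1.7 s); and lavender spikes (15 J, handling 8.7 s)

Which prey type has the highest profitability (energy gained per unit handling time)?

Profitability E/h (J/s): comfrey flowers = 1.1/9 = 0.122, shallow corollas = 2.4/9.3 = 0.258, deep corollas = 17/1.7 = 10, lavender spikes = 15/8.7 = 1.72.
Ranked: deep corollas > lavender spikes > shallow corollas > comfrey flowers.

deep corollas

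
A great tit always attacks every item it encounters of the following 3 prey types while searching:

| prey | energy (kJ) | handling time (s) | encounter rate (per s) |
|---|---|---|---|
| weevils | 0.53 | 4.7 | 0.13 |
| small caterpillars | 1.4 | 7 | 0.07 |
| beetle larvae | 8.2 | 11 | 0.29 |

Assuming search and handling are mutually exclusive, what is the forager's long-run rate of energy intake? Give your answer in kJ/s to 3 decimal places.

R = (0.13×0.53 + 0.07×1.4 + 0.29×8.2) / (1 + 0.13×4.7 + 0.07×7 + 0.29×11) = 2.545/5.291 = 0.481 kJ/s.

0.481 kJ/s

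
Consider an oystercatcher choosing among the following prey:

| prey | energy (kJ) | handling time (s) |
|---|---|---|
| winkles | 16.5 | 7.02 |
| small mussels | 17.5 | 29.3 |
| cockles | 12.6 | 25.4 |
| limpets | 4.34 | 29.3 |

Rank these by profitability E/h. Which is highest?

winkles

In descending order of E/h:
winkles: 16.5/7.02 = 2.35 kJ/s
small mussels: 17.5/29.3 = 0.597 kJ/s
cockles: 12.6/25.4 = 0.496 kJ/s
limpets: 4.34/29.3 = 0.148 kJ/s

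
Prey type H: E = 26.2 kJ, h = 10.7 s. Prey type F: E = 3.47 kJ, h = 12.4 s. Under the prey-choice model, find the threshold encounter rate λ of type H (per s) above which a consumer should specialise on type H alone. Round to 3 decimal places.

0.012 per s

At the threshold, the rate on type H alone equals the profitability of type F: λ·26.2/(1 + λ·10.7) = 3.47/12.4 = 0.2798.
Rearranging, λ(26.2 − 0.2798×10.7) = 0.2798, so λ = 0.2798/23.21 = 0.01206 per s.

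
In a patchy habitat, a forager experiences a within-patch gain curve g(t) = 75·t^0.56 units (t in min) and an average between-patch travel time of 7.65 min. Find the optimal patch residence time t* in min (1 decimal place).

By the marginal value theorem, leave when the instantaneous gain rate g'(t) equals the habitat-wide average g(t)/(T + t).
g'(t) = 0.56·75·t^-0.44. Setting 0.56·75·t^-0.44 = 75·t^0.56/(7.65+t) gives 0.56(7.65+t) = t, so 0.44·t = 0.56×7.65.
t* = 0.56×7.65/0.44 = 9.736 min.

9.7 min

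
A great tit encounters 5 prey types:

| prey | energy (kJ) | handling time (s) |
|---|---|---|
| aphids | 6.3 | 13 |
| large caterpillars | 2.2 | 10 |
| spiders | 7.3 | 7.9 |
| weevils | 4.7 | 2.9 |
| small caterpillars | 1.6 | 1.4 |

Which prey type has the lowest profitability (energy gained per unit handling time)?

large caterpillars

In descending order of E/h:
weevils: 4.7/2.9 = 1.62 kJ/s
small caterpillars: 1.6/1.4 = 1.14 kJ/s
spiders: 7.3/7.9 = 0.924 kJ/s
aphids: 6.3/13 = 0.485 kJ/s
large caterpillars: 2.2/10 = 0.22 kJ/s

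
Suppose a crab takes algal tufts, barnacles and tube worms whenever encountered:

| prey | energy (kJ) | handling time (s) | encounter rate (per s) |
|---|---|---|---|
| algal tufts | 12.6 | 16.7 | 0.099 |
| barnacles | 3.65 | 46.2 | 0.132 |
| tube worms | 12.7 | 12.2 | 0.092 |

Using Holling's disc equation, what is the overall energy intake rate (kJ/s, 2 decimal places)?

Energy encountered per unit search time: 0.099×12.6 + 0.132×3.65 + 0.092×12.7 = 2.898 kJ/s.
Handling time per unit search time: 0.099×16.7 + 0.132×46.2 + 0.092×12.2 = 8.874.
Rate = 2.898/(1 + 8.874) = 0.2935 kJ/s.

0.29 kJ/s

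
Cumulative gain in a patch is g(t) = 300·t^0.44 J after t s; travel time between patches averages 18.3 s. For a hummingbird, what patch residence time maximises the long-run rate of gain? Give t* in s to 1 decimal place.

14.4 s

By the marginal value theorem, leave when the instantaneous gain rate g'(t) equals the habitat-wide average g(t)/(T + t).
g'(t) = 0.44·300·t^-0.56. Setting 0.44·300·t^-0.56 = 300·t^0.44/(18.3+t) gives 0.44(18.3+t) = t, so 0.56·t = 0.44×18.3.
t* = 0.44×18.3/0.56 = 14.38 s.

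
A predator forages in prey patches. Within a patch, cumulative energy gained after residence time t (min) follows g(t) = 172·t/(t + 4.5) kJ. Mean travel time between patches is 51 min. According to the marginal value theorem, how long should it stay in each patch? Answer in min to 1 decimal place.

15.1 min

Maximise g(t)/(T+t): set derivative to zero → g'(t)(T+t) = g(t).
g'(t) = 172·4.5/(t + 4.5)². Setting 172·4.5/(t+4.5)² = 172t/[(t+4.5)(51+t)] gives 4.5(51+t) = t(t+4.5), so t² = 4.5×51 = 229.5.
t* = √229.5 = 15.15 min.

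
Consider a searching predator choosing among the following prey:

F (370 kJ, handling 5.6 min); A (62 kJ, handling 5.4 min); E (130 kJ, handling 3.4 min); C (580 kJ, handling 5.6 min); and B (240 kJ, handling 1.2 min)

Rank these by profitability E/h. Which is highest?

Profitability E/h (kJ/min): F = 370/5.6 = 66.1, A = 62/5.4 = 11.5, E = 130/3.4 = 38.2, C = 580/5.6 = 104, B = 240/1.2 = 200.
Ranked: B > C > F > E > A.

B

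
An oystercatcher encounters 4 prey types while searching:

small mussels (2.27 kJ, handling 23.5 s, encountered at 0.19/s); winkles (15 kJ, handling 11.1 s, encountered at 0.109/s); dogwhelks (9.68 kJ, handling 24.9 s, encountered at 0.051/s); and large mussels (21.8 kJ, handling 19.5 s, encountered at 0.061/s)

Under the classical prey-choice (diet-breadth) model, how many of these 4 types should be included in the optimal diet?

2

Profitabilities (E/h, kJ/s): winkles 1.35, large mussels 1.12, dogwhelks 0.389, small mussels 0.0966. Add prey in this order while the next type's profitability exceeds the intake rate on those already taken.
Rate on top 1: 0.7399. large mussels: 1.12 > 0.7399 → include.
Rate on top 2: 0.8722. dogwhelks: 0.389 < 0.8722 → exclude; stop.
Optimal diet: winkles, large mussels — 2 of 4 types.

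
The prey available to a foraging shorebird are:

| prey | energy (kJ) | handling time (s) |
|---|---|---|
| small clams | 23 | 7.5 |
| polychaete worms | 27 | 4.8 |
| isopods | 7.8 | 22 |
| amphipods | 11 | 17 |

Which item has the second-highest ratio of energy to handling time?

small clams

In descending order of E/h:
polychaete worms: 27/4.8 = 5.62 kJ/s
small clams: 23/7.5 = 3.07 kJ/s
amphipods: 11/17 = 0.647 kJ/s
isopods: 7.8/22 = 0.355 kJ/s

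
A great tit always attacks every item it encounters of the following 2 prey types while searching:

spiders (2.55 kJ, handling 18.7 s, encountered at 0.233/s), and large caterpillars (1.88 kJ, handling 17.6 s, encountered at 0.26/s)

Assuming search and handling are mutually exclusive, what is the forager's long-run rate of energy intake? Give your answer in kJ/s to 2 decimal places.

R = (0.233×2.55 + 0.26×1.88) / (1 + 0.233×18.7 + 0.26×17.6) = 1.083/9.933 = 0.109 kJ/s.

0.11 kJ/s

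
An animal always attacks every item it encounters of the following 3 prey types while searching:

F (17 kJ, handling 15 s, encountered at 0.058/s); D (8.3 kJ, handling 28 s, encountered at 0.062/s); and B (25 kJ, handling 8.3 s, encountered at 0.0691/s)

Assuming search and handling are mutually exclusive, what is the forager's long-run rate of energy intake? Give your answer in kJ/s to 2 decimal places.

R = Σλ_iE_i / (1 + Σλ_ih_i)
Numerator: 0.058×17 + 0.062×8.3 + 0.0691×25 = 3.228
Denominator: 1 + 0.058×15 + 0.062×28 + 0.0691×8.3 = 4.18
R = 3.228/4.18 = 0.7724 kJ/s

0.77 kJ/s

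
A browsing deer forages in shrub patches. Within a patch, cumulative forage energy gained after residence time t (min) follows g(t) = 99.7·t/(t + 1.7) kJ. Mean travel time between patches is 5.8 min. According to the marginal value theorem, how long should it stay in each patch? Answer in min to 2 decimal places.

3.14 min

Maximise g(t)/(T+t): set derivative to zero → g'(t)(T+t) = g(t).
g'(t) = 99.7·1.7/(t + 1.7)². Setting 99.7·1.7/(t+1.7)² = 99.7t/[(t+1.7)(5.8+t)] gives 1.7(5.8+t) = t(t+1.7), so t² = 1.7×5.8 = 9.86.
t* = √9.86 = 3.14 min.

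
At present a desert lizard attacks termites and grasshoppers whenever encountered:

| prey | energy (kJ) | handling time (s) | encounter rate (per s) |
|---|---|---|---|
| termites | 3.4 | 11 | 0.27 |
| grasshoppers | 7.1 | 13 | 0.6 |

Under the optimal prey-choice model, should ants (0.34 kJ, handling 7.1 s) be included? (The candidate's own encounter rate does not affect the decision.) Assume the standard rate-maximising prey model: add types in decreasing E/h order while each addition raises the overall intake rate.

Current rate: (0.27×3.4 + 0.6×7.1)/(1 + 0.27×11 + 0.6×13) = 0.4399 kJ/s.
Profitability of ants: 0.34/7.1 = 0.04789 kJ/s.
0.04789 < 0.4399, so adding ants would lower the average — exclude it.

No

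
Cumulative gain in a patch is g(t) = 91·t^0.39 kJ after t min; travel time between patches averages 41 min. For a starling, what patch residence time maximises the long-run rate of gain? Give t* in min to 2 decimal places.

By the marginal value theorem, leave when the instantaneous gain rate g'(t) equals the habitat-wide average g(t)/(T + t).
g'(t) = 0.39·91·t^-0.61. Setting 0.39·91·t^-0.61 = 91·t^0.39/(41+t) gives 0.39(41+t) = t, so 0.61·t = 0.39×41.
t* = 0.39×41/0.61 = 26.21 min.

26.21 min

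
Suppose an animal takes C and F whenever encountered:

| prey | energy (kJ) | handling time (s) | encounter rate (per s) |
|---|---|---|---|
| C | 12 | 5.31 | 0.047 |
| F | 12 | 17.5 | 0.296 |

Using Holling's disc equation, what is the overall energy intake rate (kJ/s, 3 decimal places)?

Energy encountered per unit search time: 0.047×12 + 0.296×12 = 4.116 kJ/s.
Handling time per unit search time: 0.047×5.31 + 0.296×17.5 = 5.43.
Rate = 4.116/(1 + 5.43) = 0.6402 kJ/s.

0.640 kJ/s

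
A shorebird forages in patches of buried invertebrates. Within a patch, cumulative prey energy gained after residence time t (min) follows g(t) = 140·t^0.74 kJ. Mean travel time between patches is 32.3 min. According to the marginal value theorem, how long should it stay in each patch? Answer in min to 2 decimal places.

Optimal t* satisfies g'(t*) = g(t*)/(T + t*).
g'(t) = 0.74·140·t^-0.26. Setting 0.74·140·t^-0.26 = 140·t^0.74/(32.3+t) gives 0.74(32.3+t) = t, so 0.26·t = 0.74×32.3.
t* = 0.74×32.3/0.26 = 91.93 min.

91.93 min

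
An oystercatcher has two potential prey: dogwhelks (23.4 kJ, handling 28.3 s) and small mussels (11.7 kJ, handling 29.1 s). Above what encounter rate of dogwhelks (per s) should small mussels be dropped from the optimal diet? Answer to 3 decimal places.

Drop small mussels once their profitability E₂/h₂ falls below the rate achievable on dogwhelks alone: E₂/h₂ = λE₁/(1 + λh₁).
Solve for λ: λE₁h₂ = E₂(1 + λh₁) → λ(E₁h₂ − E₂h₁) = E₂ → λ = E₂/(E₁h₂ − E₂h₁).
λ = 11.7/(23.4×29.1 − 11.7×28.3) = 11.7/349.8 = 0.03344 per s.

0.033 per s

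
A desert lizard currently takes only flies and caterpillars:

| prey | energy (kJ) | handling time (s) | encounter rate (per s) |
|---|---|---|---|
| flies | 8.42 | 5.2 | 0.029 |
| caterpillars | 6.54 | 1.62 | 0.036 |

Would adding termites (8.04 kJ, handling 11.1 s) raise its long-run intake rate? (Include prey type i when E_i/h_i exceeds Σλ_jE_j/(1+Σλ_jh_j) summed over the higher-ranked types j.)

Yes

On flies and caterpillars alone, R = ΣλE/(1+Σλh) = 0.4796/1.209 = 0.3967 kJ/s.
Profitability of termites: 8.04/11.1 = 0.7243 kJ/s.
Since 0.7243 > R, including termites increases the long-run rate.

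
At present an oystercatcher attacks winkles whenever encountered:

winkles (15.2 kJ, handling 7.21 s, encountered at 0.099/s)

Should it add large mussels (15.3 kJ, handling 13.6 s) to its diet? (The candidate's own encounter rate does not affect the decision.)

Intake rate on the current diet: R = (0.099×15.2) / (1 + 0.099×7.21) = 1.505/1.714 = 0.8781 kJ/s.
Profitability of large mussels: 15.3/13.6 = 1.125 kJ/s.
1.125 > 0.8781, so adding large mussels raises the average — include it.

Yes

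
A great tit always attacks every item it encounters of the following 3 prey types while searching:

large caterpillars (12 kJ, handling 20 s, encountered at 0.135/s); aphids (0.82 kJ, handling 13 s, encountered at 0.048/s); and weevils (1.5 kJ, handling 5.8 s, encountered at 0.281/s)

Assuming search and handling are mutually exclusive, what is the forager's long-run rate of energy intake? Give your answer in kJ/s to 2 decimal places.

0.35 kJ/s

Energy encountered per unit search time: 0.135×12 + 0.048×0.82 + 0.281×1.5 = 2.081 kJ/s.
Handling time per unit search time: 0.135×20 + 0.048×13 + 0.281×5.8 = 4.954.
Rate = 2.081/(1 + 4.954) = 0.3495 kJ/s.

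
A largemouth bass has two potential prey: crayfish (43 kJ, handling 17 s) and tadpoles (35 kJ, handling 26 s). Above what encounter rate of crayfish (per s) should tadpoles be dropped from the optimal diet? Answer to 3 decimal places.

0.067 per s

At the threshold, the rate on crayfish alone equals the profitability of tadpoles: λ·43/(1 + λ·17) = 35/26 = 1.346.
Rearranging, λ(43 − 1.346×17) = 1.346, so λ = 1.346/20.12 = 0.06692 per s.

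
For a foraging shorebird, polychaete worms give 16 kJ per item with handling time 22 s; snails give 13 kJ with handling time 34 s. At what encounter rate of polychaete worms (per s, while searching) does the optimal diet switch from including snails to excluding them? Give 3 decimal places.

0.050 per s

At the threshold, the rate on polychaete worms alone equals the profitability of snails: λ·16/(1 + λ·22) = 13/34 = 0.3824.
Rearranging, λ(16 − 0.3824×22) = 0.3824, so λ = 0.3824/7.588 = 0.05039 per s.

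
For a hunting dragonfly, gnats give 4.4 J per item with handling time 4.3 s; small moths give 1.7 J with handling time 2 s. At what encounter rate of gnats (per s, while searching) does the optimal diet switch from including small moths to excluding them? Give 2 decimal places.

Drop small moths once their profitability E₂/h₂ falls below the rate achievable on gnats alone: E₂/h₂ = λE₁/(1 + λh₁).
Solve for λ: λE₁h₂ = E₂(1 + λh₁) → λ(E₁h₂ − E₂h₁) = E₂ → λ = E₂/(E₁h₂ − E₂h₁).
λ = 1.7/(4.4×2 − 1.7×4.3) = 1.7/1.49 = 1.141 per s.

1.14 per s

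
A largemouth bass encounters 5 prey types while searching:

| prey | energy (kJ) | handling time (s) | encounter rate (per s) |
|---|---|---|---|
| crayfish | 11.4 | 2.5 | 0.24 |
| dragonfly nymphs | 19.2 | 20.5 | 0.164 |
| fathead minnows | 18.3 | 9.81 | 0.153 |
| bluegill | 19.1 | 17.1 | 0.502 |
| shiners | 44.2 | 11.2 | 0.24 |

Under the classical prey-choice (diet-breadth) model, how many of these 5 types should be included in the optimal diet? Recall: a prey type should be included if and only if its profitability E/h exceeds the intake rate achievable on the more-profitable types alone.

Profitabilities (E/h, kJ/s): crayfish 4.56, shiners 3.95, fathead minnows 1.87, bluegill 1.12, dragonfly nymphs 0.937. Add prey in this order while the next type's profitability exceeds the intake rate on those already taken.
Rate on top 1: 1.71. shiners: 3.95 > 1.71 → include.
Rate on top 2: 3.112. fathead minnows: 1.87 < 3.112 → exclude; stop.
Optimal diet: crayfish, shiners — 2 of 5 types.

2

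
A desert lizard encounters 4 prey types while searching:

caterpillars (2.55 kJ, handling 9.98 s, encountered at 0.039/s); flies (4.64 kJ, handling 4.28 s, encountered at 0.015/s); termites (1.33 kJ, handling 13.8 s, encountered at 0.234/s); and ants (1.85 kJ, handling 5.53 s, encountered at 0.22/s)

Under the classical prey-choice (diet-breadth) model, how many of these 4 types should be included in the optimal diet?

Rank by E/h (kJ/s): flies 1.08, ants 0.335, caterpillars 0.256, termites 0.0964. Include each in turn until the next type's E/h falls below the running intake rate.
Rate on top 1: 0.0654. ants: 0.335 > 0.0654 → include.
Rate on top 2: 0.209. caterpillars: 0.256 > 0.209 → include.
Rate on top 3: 0.2157. termites: 0.0964 < 0.2157 → exclude; stop.
Optimal diet: flies, ants, caterpillars — 3 of 4 types.

3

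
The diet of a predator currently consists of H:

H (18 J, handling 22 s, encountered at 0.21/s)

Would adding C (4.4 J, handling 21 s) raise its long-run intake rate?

No

Intake rate on the current diet: R = (0.21×18) / (1 + 0.21×22) = 3.78/5.62 = 0.6726 J/s.
C: E/h = 4.4/21 = 0.2095 J/s.
0.2095 < 0.6726, so adding C would lower the average — exclude it.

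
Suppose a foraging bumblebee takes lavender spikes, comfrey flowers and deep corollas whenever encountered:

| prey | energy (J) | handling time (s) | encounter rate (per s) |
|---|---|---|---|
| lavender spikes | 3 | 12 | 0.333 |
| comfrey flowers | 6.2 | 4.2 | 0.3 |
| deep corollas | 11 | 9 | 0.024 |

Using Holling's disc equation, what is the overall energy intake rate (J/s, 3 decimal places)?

0.483 J/s

R = Σλ_iE_i / (1 + Σλ_ih_i)
Numerator: 0.333×3 + 0.3×6.2 + 0.024×11 = 3.123
Denominator: 1 + 0.333×12 + 0.3×4.2 + 0.024×9 = 6.472
R = 3.123/6.472 = 0.4825 J/s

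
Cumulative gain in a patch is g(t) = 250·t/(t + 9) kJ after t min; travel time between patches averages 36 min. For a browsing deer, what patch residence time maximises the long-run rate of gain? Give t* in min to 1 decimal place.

Optimal t* satisfies g'(t*) = g(t*)/(T + t*).
g'(t) = 250·9/(t + 9)². Setting 250·9/(t+9)² = 250t/[(t+9)(36+t)] gives 9(36+t) = t(t+9), so t² = 9×36 = 324.
t* = √324 = 18 min.

18.0 min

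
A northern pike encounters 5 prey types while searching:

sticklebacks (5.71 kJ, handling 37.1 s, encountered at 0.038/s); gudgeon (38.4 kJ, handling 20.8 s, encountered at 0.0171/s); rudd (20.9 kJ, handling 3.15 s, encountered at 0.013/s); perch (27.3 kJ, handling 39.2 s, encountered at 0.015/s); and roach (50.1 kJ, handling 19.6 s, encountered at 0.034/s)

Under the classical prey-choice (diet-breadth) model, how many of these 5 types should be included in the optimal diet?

Profitabilities (E/h, kJ/s): rudd 6.63, roach 2.56, gudgeon 1.85, perch 0.696, sticklebacks 0.154. Add prey in this order while the next type's profitability exceeds the intake rate on those already taken.
Rate on top 1: 0.261. roach: 2.56 > 0.261 → include.
Rate on top 2: 1.157. gudgeon: 1.85 > 1.157 → include.
Rate on top 3: 1.276. perch: 0.696 < 1.276 → exclude; stop.
Optimal diet: rudd, roach, gudgeon — 3 of 5 types.

3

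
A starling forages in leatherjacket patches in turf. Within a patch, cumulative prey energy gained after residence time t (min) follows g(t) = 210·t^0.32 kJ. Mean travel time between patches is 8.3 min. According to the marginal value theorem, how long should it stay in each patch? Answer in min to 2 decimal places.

Maximise g(t)/(T+t): set derivative to zero → g'(t)(T+t) = g(t).
g'(t) = 0.32·210·t^-0.68. Setting 0.32·210·t^-0.68 = 210·t^0.32/(8.3+t) gives 0.32(8.3+t) = t, so 0.68·t = 0.32×8.3.
t* = 0.32×8.3/0.68 = 3.906 min.

3.91 min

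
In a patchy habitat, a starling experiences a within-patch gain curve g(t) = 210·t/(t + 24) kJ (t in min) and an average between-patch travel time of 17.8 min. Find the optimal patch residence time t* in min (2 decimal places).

20.67 min

Maximise g(t)/(T+t): set derivative to zero → g'(t)(T+t) = g(t).
g'(t) = 210·24/(t + 24)². Setting 210·24/(t+24)² = 210t/[(t+24)(17.8+t)] gives 24(17.8+t) = t(t+24), so t² = 24×17.8 = 427.2.
t* = √427.2 = 20.67 min.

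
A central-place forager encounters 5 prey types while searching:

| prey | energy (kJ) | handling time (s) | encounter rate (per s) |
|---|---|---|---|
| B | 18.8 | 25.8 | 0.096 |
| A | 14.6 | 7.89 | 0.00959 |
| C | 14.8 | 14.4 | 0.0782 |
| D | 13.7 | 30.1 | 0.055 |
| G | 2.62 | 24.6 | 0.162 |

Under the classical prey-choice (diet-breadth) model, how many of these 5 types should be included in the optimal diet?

3

E/h in descending order: A 1.85, C 1.03, B 0.729, D 0.455, G 0.107 kJ/s. The optimal diet is the largest prefix of this list for which every included type satisfies E_i/h_i > R on the types above it.
Rate on top 1: 0.1302. C: 1.03 > 0.1302 → include.
Rate on top 2: 0.5892. B: 0.729 > 0.5892 → include.
Rate on top 3: 0.6631. D: 0.455 < 0.6631 → exclude; stop.
Optimal diet: A, C, B — 3 of 5 types.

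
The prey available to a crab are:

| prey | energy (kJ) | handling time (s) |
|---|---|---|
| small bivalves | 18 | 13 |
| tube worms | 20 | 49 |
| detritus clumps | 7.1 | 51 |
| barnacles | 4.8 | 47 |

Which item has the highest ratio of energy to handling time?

Profitability E/h (kJ/s): small bivalves = 18/13 = 1.38, tube worms = 20/49 = 0.408, detritus clumps = 7.1/51 = 0.139, barnacles = 4.8/47 = 0.102.
Ranked: small bivalves > tube worms > detritus clumps > barnacles.

small bivalves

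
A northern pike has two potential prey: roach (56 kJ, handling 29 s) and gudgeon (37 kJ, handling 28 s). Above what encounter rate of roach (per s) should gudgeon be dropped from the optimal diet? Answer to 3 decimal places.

At the threshold, the rate on roach alone equals the profitability of gudgeon: λ·56/(1 + λ·29) = 37/28 = 1.321.
Rearranging, λ(56 − 1.321×29) = 1.321, so λ = 1.321/17.68 = 0.07475 per s.

0.075 per s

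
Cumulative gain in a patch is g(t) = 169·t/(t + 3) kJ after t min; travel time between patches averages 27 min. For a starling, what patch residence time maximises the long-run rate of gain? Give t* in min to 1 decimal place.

Maximise g(t)/(T+t): set derivative to zero → g'(t)(T+t) = g(t).
g'(t) = 169·3/(t + 3)². Setting 169·3/(t+3)² = 169t/[(t+3)(27+t)] gives 3(27+t) = t(t+3), so t² = 3×27 = 81.
t* = √81 = 9 min.

9.0 min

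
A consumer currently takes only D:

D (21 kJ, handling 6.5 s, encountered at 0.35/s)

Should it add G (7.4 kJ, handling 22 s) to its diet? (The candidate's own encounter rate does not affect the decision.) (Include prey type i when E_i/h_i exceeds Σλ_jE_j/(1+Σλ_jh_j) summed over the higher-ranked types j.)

On D alone, R = ΣλE/(1+Σλh) = 7.35/3.275 = 2.244 kJ/s.
Profitability of G: 7.4/22 = 0.3364 kJ/s.
0.3364 < 2.244, so adding G would lower the average — exclude it.

No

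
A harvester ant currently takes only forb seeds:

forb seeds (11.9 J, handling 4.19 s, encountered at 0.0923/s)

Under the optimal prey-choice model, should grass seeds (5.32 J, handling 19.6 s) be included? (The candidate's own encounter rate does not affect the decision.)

No

Current rate: (0.0923×11.9)/(1 + 0.0923×4.19) = 0.7921 J/s.
Profitability of grass seeds: 5.32/19.6 = 0.2714 J/s.
0.2714 < 0.7921, so adding grass seeds would lower the average — exclude it.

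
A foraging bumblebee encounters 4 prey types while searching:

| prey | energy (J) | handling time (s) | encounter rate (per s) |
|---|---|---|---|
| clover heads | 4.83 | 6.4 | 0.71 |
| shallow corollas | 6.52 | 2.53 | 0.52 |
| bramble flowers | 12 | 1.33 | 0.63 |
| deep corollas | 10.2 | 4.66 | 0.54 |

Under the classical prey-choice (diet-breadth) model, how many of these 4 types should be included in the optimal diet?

Profitabilities (E/h, J/s): bramble flowers 9.02, shallow corollas 2.58, deep corollas 2.19, clover heads 0.755. Add prey in this order while the next type's profitability exceeds the intake rate on those already taken.
Rate on top 1: 4.113. shallow corollas: 2.58 < 4.113 → exclude; stop.
Optimal diet: bramble flowers — 1 of 4 types.

1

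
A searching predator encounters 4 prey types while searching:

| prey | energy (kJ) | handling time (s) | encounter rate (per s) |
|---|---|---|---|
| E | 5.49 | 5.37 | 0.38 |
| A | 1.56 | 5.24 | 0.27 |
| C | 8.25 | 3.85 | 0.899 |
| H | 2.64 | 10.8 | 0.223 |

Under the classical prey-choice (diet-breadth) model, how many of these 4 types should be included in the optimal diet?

Rank by E/h (kJ/s): C 2.14, E 1.02, A 0.298, H 0.244. Include each in turn until the next type's E/h falls below the running intake rate.
Rate on top 1: 1.663. E: 1.02 < 1.663 → exclude; stop.
Optimal diet: C — 1 of 4 types.

1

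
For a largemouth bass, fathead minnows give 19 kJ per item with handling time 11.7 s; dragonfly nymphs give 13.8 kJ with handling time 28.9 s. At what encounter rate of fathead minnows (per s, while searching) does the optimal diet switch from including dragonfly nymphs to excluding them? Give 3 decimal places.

0.036 per s

At the threshold, the rate on fathead minnows alone equals the profitability of dragonfly nymphs: λ·19/(1 + λ·11.7) = 13.8/28.9 = 0.4775.
Rearranging, λ(19 − 0.4775×11.7) = 0.4775, so λ = 0.4775/13.41 = 0.0356 per s.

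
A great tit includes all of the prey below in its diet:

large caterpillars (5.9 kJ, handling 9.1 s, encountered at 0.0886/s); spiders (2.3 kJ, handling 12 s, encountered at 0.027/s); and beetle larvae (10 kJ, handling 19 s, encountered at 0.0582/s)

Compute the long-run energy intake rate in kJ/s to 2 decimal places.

R = (0.0886×5.9 + 0.027×2.3 + 0.0582×10) / (1 + 0.0886×9.1 + 0.027×12 + 0.0582×19) = 1.167/3.236 = 0.3606 kJ/s.

0.36 kJ/s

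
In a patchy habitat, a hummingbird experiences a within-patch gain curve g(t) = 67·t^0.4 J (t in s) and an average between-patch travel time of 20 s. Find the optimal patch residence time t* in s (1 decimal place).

Maximise g(t)/(T+t): set derivative to zero → g'(t)(T+t) = g(t).
g'(t) = 0.4·67·t^-0.6. Setting 0.4·67·t^-0.6 = 67·t^0.4/(20+t) gives 0.4(20+t) = t, so 0.60·t = 0.4×20.
t* = 0.4×20/0.60 = 13.33 s.

13.3 s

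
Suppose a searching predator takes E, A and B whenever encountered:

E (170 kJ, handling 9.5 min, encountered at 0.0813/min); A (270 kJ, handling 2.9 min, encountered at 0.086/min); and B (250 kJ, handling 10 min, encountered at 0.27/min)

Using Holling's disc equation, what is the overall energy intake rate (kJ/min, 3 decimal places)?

22.140 kJ/min

Energy encountered per unit search time: 0.0813×170 + 0.086×270 + 0.27×250 = 104.5 kJ/min.
Handling time per unit search time: 0.0813×9.5 + 0.086×2.9 + 0.27×10 = 3.722.
Rate = 104.5/(1 + 3.722) = 22.14 kJ/min.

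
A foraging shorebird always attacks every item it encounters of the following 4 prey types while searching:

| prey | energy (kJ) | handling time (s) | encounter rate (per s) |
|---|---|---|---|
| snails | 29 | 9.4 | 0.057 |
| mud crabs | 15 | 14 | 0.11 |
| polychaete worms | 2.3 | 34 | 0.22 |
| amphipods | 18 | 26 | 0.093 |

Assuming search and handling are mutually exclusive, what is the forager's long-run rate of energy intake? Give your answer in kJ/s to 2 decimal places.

Energy encountered per unit search time: 0.057×29 + 0.11×15 + 0.22×2.3 + 0.093×18 = 5.483 kJ/s.
Handling time per unit search time: 0.057×9.4 + 0.11×14 + 0.22×34 + 0.093×26 = 11.97.
Rate = 5.483/(1 + 11.97) = 0.4226 kJ/s.

0.42 kJ/s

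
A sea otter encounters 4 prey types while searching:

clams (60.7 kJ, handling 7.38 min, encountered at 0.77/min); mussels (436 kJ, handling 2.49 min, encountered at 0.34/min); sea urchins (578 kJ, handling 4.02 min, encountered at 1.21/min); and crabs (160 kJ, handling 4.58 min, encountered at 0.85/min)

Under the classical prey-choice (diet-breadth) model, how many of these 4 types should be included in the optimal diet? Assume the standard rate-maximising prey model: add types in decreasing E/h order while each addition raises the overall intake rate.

Profitabilities (E/h, kJ/min): mussels 175, sea urchins 144, crabs 34.9, clams 8.22. Add prey in this order while the next type's profitability exceeds the intake rate on those already taken.
Rate on top 1: 80.28. sea urchins: 144 > 80.28 → include.
Rate on top 2: 126.3. crabs: 34.9 < 126.3 → exclude; stop.
Optimal diet: mussels, sea urchins — 2 of 4 types.

2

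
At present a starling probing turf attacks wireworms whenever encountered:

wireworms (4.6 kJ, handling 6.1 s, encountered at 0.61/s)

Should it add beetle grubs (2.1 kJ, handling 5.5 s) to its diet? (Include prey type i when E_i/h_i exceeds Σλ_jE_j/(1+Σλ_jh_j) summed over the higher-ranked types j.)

Intake rate on the current diet: R = (0.61×4.6) / (1 + 0.61×6.1) = 2.806/4.721 = 0.5944 kJ/s.
beetle grubs: E/h = 2.1/5.5 = 0.3818 kJ/s.
0.3818 < 0.5944, so adding beetle grubs would lower the average — exclude it.

No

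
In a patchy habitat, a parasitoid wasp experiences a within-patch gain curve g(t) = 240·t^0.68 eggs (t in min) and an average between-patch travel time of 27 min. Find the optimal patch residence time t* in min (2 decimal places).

57.38 min

Optimal t* satisfies g'(t*) = g(t*)/(T + t*).
g'(t) = 0.68·240·t^-0.32. Setting 0.68·240·t^-0.32 = 240·t^0.68/(27+t) gives 0.68(27+t) = t, so 0.32·t = 0.68×27.
t* = 0.68×27/0.32 = 57.38 min.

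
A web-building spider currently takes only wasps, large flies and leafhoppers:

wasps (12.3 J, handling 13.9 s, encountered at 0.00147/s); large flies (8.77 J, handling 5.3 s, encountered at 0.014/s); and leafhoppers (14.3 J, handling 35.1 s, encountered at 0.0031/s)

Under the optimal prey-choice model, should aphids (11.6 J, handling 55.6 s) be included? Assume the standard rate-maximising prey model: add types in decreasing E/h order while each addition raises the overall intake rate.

Current rate: (0.00147×12.3 + 0.014×8.77 + 0.0031×14.3)/(1 + 0.00147×13.9 + 0.014×5.3 + 0.0031×35.1) = 0.1539 J/s.
Profitability of aphids: 11.6/55.6 = 0.2086 J/s.
Since 0.2086 > R, including aphids increases the long-run rate.

Yes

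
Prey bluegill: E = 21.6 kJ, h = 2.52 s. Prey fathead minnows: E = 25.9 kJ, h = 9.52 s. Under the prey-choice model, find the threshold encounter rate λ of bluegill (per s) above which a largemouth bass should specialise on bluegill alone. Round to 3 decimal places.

0.185 per s

The zero-one rule: include fathead minnows iff E₂/h₂ > λE₁/(1+λh₁). Equality gives the switch point.
λE₁h₂ = E₂ + λE₂h₁ ⇒ λ = E₂/(E₁h₂ − E₂h₁) = 25.9/(205.6 − 65.27) = 0.1845 per s.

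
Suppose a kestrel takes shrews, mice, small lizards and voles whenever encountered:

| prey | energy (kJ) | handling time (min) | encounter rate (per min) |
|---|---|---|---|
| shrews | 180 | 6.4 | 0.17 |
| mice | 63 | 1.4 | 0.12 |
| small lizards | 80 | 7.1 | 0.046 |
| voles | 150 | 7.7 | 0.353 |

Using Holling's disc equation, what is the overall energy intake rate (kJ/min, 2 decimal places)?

R = Σλ_iE_i / (1 + Σλ_ih_i)
Numerator: 0.17×180 + 0.12×63 + 0.046×80 + 0.353×150 = 94.79
Denominator: 1 + 0.17×6.4 + 0.12×1.4 + 0.046×7.1 + 0.353×7.7 = 5.301
R = 94.79/5.301 = 17.88 kJ/min

17.88 kJ/min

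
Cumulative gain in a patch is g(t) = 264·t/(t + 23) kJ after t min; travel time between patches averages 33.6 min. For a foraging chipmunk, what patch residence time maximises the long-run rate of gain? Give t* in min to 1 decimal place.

27.8 min

Optimal t* satisfies g'(t*) = g(t*)/(T + t*).
g'(t) = 264·23/(t + 23)². Setting 264·23/(t+23)² = 264t/[(t+23)(33.6+t)] gives 23(33.6+t) = t(t+23), so t² = 23×33.6 = 772.8.
t* = √772.8 = 27.8 min.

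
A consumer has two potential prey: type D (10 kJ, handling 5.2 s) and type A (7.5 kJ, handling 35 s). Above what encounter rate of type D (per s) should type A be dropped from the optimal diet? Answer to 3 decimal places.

0.024 per s

The zero-one rule: include type A iff E₂/h₂ > λE₁/(1+λh₁). Equality gives the switch point.
λE₁h₂ = E₂ + λE₂h₁ ⇒ λ = E₂/(E₁h₂ − E₂h₁) = 7.5/(350 − 39) = 0.02412 per s.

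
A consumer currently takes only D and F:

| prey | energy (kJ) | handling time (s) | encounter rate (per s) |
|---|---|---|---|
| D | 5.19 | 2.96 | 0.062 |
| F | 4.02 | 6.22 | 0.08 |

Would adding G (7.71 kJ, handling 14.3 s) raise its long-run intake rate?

Current rate: (0.062×5.19 + 0.08×4.02)/(1 + 0.062×2.96 + 0.08×6.22) = 0.3827 kJ/s.
G: E/h = 7.71/14.3 = 0.5392 kJ/s.
Since 0.5392 > R, including G increases the long-run rate.

Yes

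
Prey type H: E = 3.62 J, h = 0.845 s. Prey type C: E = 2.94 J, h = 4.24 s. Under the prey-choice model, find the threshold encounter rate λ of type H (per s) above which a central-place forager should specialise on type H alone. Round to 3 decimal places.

0.229 per s

Drop type C once their profitability E₂/h₂ falls below the rate achievable on type H alone: E₂/h₂ = λE₁/(1 + λh₁).
Solve for λ: λE₁h₂ = E₂(1 + λh₁) → λ(E₁h₂ − E₂h₁) = E₂ → λ = E₂/(E₁h₂ − E₂h₁).
λ = 2.94/(3.62×4.24 − 2.94×0.845) = 2.94/12.86 = 0.2285 per s.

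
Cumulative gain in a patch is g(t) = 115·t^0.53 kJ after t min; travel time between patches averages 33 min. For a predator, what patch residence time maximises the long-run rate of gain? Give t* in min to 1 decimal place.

37.2 min

Optimal t* satisfies g'(t*) = g(t*)/(T + t*).
g'(t) = 0.53·115·t^-0.47. Setting 0.53·115·t^-0.47 = 115·t^0.53/(33+t) gives 0.53(33+t) = t, so 0.47·t = 0.53×33.
t* = 0.53×33/0.47 = 37.21 min.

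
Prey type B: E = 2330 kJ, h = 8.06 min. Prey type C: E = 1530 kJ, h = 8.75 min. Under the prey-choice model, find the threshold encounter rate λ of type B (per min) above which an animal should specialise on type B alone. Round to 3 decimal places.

At the threshold, the rate on type B alone equals the profitability of type C: λ·2330/(1 + λ·8.06) = 1530/8.75 = 174.9.
Rearranging, λ(2330 − 174.9×8.06) = 174.9, so λ = 174.9/920.7 = 0.1899 per min.

0.190 per min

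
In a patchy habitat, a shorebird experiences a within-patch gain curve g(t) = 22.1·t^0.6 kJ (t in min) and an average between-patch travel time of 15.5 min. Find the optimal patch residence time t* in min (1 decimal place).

By the marginal value theorem, leave when the instantaneous gain rate g'(t) equals the habitat-wide average g(t)/(T + t).
g'(t) = 0.6·22.1·t^-0.4. Setting 0.6·22.1·t^-0.4 = 22.1·t^0.6/(15.5+t) gives 0.6(15.5+t) = t, so 0.40·t = 0.6×15.5.
t* = 0.6×15.5/0.40 = 23.25 min.

23.2 min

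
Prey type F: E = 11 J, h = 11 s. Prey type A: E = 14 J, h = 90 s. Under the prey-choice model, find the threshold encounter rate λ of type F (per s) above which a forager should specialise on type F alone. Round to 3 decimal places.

At the threshold, the rate on type F alone equals the profitability of type A: λ·11/(1 + λ·11) = 14/90 = 0.1556.
Rearranging, λ(11 − 0.1556×11) = 0.1556, so λ = 0.1556/9.289 = 0.01675 per s.

0.017 per s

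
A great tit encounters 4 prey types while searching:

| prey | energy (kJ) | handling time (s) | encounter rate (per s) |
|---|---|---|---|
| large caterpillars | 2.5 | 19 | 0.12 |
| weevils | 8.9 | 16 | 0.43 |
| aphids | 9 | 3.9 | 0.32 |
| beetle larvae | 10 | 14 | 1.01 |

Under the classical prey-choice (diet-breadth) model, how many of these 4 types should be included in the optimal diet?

Rank by E/h (kJ/s): aphids 2.31, beetle larvae 0.714, weevils 0.556, large caterpillars 0.132. Include each in turn until the next type's E/h falls below the running intake rate.
Rate on top 1: 1.281. beetle larvae: 0.714 < 1.281 → exclude; stop.
Optimal diet: aphids — 1 of 4 types.

1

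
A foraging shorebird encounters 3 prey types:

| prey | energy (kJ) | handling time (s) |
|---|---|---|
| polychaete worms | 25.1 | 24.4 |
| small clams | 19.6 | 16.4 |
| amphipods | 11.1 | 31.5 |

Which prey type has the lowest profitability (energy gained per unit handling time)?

Profitability E/h (kJ/s): polychaete worms = 25.1/24.4 = 1.03, small clams = 19.6/16.4 = 1.2, amphipods = 11.1/31.5 = 0.352.
Ranked: small clams > polychaete worms > amphipods.

amphipods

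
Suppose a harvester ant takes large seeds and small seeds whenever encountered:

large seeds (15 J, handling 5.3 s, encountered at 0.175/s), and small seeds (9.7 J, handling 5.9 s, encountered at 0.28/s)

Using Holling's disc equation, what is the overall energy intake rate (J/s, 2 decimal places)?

1.49 J/s

R = (0.175×15 + 0.28×9.7) / (1 + 0.175×5.3 + 0.28×5.9) = 5.341/3.58 = 1.492 J/s.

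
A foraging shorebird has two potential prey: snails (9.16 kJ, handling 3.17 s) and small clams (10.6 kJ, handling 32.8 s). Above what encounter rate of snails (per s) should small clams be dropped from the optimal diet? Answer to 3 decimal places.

0.040 per s

The zero-one rule: include small clams iff E₂/h₂ > λE₁/(1+λh₁). Equality gives the switch point.
λE₁h₂ = E₂ + λE₂h₁ ⇒ λ = E₂/(E₁h₂ − E₂h₁) = 10.6/(300.4 − 33.6) = 0.03972 per s.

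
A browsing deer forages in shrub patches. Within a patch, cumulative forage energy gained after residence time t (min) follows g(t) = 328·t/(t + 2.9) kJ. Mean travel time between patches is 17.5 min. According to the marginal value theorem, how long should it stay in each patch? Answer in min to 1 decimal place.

7.1 min

By the marginal value theorem, leave when the instantaneous gain rate g'(t) equals the habitat-wide average g(t)/(T + t).
g'(t) = 328·2.9/(t + 2.9)². Setting 328·2.9/(t+2.9)² = 328t/[(t+2.9)(17.5+t)] gives 2.9(17.5+t) = t(t+2.9), so t² = 2.9×17.5 = 50.75.
t* = √50.75 = 7.124 min.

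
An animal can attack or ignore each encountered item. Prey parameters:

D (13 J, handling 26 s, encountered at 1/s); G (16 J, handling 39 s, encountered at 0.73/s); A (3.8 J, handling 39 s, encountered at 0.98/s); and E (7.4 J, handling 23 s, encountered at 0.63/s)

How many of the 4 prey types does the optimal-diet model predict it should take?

1

E/h in descending order: D 0.5, G 0.41, E 0.322, A 0.0974 J/s. The optimal diet is the largest prefix of this list for which every included type satisfies E_i/h_i > R on the types above it.
Rate on top 1: 0.4815. G: 0.41 < 0.4815 → exclude; stop.
Optimal diet: D — 1 of 4 types.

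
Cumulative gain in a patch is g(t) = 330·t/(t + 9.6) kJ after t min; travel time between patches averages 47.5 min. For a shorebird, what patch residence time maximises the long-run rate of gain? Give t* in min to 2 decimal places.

Optimal t* satisfies g'(t*) = g(t*)/(T + t*).
g'(t) = 330·9.6/(t + 9.6)². Setting 330·9.6/(t+9.6)² = 330t/[(t+9.6)(47.5+t)] gives 9.6(47.5+t) = t(t+9.6), so t² = 9.6×47.5 = 456.
t* = √456 = 21.35 min.

21.35 min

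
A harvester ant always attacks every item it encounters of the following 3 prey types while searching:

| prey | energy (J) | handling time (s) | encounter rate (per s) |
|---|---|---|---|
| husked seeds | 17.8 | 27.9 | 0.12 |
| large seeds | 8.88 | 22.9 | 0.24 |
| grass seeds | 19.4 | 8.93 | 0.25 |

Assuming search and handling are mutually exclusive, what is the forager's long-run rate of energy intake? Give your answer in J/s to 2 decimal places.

0.75 J/s

R = Σλ_iE_i / (1 + Σλ_ih_i)
Numerator: 0.12×17.8 + 0.24×8.88 + 0.25×19.4 = 9.117
Denominator: 1 + 0.12×27.9 + 0.24×22.9 + 0.25×8.93 = 12.08
R = 9.117/12.08 = 0.755 J/s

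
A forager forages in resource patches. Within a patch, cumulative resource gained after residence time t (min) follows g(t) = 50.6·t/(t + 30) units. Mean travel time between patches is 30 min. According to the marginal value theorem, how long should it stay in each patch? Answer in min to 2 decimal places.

30.00 min

By the marginal value theorem, leave when the instantaneous gain rate g'(t) equals the habitat-wide average g(t)/(T + t).
g'(t) = 50.6·30/(t + 30)². Setting 50.6·30/(t+30)² = 50.6t/[(t+30)(30+t)] gives 30(30+t) = t(t+30), so t² = 30×30 = 900.
t* = √900 = 30 min.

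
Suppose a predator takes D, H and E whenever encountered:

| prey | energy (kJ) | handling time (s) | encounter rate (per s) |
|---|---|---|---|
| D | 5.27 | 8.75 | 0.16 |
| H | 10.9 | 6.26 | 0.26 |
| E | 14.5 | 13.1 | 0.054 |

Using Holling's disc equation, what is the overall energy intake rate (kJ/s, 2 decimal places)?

0.94 kJ/s

Energy encountered per unit search time: 0.16×5.27 + 0.26×10.9 + 0.054×14.5 = 4.46 kJ/s.
Handling time per unit search time: 0.16×8.75 + 0.26×6.26 + 0.054×13.1 = 3.735.
Rate = 4.46/(1 + 3.735) = 0.942 kJ/s.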